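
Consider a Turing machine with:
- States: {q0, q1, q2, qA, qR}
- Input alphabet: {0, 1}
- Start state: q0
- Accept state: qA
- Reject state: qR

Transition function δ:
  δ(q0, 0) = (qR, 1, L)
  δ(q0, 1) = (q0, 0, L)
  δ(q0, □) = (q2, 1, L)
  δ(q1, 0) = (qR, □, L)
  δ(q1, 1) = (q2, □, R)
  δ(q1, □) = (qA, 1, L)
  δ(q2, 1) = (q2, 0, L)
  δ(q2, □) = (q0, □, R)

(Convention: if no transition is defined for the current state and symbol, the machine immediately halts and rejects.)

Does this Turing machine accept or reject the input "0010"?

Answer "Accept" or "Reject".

Execution trace:
Initial: [q0]0010
Step 1: δ(q0, 0) = (qR, 1, L) → [qR]□1010

The machine reaches the reject state qR and halts.

Answer: Reject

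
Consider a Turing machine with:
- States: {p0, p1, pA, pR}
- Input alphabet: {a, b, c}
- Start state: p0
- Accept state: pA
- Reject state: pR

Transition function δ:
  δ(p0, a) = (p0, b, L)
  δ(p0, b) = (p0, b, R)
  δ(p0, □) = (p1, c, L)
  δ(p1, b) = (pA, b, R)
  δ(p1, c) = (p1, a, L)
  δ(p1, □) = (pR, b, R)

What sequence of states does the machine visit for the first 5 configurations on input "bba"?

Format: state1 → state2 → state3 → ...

Execution trace:
Initial: [p0]bba
Step 1: δ(p0, b) = (p0, b, R) → b[p0]ba
Step 2: δ(p0, b) = (p0, b, R) → bb[p0]a
Step 3: δ(p0, a) = (p0, b, L) → b[p0]bb
Step 4: δ(p0, b) = (p0, b, R) → bb[p0]b

State sequence: p0 → p0 → p0 → p0 → p0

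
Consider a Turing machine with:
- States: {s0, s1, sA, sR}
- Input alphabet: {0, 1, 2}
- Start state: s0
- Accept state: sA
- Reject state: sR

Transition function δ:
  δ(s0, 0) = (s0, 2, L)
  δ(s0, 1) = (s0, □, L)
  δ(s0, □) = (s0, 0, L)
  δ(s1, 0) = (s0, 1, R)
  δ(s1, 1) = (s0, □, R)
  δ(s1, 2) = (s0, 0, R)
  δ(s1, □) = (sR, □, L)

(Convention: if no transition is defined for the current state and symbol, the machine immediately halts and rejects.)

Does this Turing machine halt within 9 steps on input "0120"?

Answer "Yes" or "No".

Execution trace:
Initial: [s0]0120
Step 1: δ(s0, 0) = (s0, 2, L) → [s0]□2120
Step 2: δ(s0, □) = (s0, 0, L) → [s0]□02120
Step 3: δ(s0, □) = (s0, 0, L) → [s0]□002120
Step 4: δ(s0, □) = (s0, 0, L) → [s0]□0002120
Step 5: δ(s0, □) = (s0, 0, L) → [s0]□00002120
Step 6: δ(s0, □) = (s0, 0, L) → [s0]□000002120
Step 7: δ(s0, □) = (s0, 0, L) → [s0]□0000002120
Step 8: δ(s0, □) = (s0, 0, L) → [s0]□00000002120
Step 9: δ(s0, □) = (s0, 0, L) → [s0]□000000002120

The machine has not reached a halting state after 9 steps.
The machine did not halt within the 9-step bound.

Answer: No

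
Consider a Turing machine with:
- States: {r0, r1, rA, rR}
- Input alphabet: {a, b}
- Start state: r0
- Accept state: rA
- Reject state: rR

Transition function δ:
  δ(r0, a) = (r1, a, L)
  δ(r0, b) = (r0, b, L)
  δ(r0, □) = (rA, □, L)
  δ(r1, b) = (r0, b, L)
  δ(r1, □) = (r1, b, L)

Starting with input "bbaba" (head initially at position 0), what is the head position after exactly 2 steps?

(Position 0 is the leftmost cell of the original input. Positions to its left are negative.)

Execution trace (head position shown):
Step 0: [r0]bbaba  (head at position 0)
Step 1: move left → [r0]□bbaba  (head at position -1)
Step 2: move left → [rA]□□bbaba  (head at position -2)

After 2 steps, the head is at position -2.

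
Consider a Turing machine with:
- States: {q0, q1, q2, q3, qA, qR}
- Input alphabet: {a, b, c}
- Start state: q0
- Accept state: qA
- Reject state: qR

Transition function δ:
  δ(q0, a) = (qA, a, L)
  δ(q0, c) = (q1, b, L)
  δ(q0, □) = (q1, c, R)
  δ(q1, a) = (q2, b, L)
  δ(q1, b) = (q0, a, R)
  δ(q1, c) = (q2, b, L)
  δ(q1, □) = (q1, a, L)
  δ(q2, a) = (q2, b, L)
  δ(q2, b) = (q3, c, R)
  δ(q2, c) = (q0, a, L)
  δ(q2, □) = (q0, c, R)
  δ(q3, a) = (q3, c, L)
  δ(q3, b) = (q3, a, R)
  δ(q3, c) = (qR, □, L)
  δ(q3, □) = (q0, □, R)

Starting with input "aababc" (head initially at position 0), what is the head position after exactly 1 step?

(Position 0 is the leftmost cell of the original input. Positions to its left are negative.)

Execution trace (head position shown):
Step 0: [q0]aababc  (head at position 0)
Step 1: move left → [qA]□aababc  (head at position -1)

After 1 step, the head is at position -1.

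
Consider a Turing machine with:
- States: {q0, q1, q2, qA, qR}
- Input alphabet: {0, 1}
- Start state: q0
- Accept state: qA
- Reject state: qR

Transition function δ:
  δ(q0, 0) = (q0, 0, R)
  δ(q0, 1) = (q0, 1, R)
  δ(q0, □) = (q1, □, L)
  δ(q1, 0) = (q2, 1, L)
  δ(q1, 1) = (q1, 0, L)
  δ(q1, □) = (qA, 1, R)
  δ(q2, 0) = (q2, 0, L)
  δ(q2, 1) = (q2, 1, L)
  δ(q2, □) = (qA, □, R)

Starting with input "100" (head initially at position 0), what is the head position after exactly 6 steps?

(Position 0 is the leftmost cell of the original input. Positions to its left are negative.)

Execution trace (head position shown):
Step 0: [q0]100  (head at position 0)
Step 1: move right → 1[q0]00  (head at position 1)
Step 2: move right → 10[q0]0  (head at position 2)
Step 3: move right → 100[q0]□  (head at position 3)
Step 4: move left → 10[q1]0□  (head at position 2)
Step 5: move left → 1[q2]01□  (head at position 1)
Step 6: move left → [q2]101□  (head at position 0)

After 6 steps, the head is at position 0.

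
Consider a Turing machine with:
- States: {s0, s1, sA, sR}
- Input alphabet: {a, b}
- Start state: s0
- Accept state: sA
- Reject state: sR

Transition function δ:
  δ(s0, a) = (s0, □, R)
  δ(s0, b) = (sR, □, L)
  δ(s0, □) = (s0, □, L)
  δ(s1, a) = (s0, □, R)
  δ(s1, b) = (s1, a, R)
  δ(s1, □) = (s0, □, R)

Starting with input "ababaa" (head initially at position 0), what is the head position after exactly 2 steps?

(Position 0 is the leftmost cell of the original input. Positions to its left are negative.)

Execution trace (head position shown):
Step 0: [s0]ababaa  (head at position 0)
Step 1: move right → □[s0]babaa  (head at position 1)
Step 2: move left → [sR]□□abaa  (head at position 0)

After 2 steps, the head is at position 0.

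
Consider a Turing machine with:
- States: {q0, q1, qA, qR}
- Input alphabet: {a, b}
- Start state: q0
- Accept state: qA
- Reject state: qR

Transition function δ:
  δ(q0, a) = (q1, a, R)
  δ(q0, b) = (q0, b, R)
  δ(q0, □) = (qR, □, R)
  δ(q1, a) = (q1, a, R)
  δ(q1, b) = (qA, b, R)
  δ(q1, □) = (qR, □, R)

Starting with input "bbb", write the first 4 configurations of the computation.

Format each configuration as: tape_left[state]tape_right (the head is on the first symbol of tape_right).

Transitions applied:
Step 1: δ(q0, b) = (q0, b, R)
Step 2: δ(q0, b) = (q0, b, R)
Step 3: δ(q0, b) = (q0, b, R)

The first 4 configurations are:
[q0]bbb ⊢ b[q0]bb ⊢ bb[q0]b ⊢ bbb[q0]□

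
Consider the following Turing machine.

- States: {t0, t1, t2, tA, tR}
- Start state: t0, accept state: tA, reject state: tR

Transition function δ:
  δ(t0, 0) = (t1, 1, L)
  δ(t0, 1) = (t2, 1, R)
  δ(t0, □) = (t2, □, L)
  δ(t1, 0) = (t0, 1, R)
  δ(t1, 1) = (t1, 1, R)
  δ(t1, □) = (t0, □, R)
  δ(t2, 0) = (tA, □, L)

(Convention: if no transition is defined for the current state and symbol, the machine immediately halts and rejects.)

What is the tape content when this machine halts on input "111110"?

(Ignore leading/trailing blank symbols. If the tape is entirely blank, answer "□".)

Execution trace:
Initial: [t0]111110
Step 1: δ(t0, 1) = (t2, 1, R) → 1[t2]11110

No transition is defined for δ(t2, 1). By convention the machine halts and rejects.

Final tape (ignoring leading/trailing blanks): 111110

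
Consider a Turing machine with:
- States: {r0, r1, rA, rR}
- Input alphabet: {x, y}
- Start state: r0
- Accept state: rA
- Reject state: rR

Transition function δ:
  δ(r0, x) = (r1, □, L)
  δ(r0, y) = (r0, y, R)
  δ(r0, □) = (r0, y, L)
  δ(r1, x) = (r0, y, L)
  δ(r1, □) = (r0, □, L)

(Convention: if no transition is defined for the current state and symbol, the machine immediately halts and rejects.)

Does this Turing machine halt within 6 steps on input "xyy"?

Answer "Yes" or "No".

Execution trace:
Initial: [r0]xyy
Step 1: δ(r0, x) = (r1, □, L) → [r1]□□yy
Step 2: δ(r1, □) = (r0, □, L) → [r0]□□□yy
Step 3: δ(r0, □) = (r0, y, L) → [r0]□y□□yy
Step 4: δ(r0, □) = (r0, y, L) → [r0]□yy□□yy
Step 5: δ(r0, □) = (r0, y, L) → [r0]□yyy□□yy
Step 6: δ(r0, □) = (r0, y, L) → [r0]□yyyy□□yy

The machine has not reached a halting state after 6 steps.
The machine did not halt within the 6-step bound.

Answer: No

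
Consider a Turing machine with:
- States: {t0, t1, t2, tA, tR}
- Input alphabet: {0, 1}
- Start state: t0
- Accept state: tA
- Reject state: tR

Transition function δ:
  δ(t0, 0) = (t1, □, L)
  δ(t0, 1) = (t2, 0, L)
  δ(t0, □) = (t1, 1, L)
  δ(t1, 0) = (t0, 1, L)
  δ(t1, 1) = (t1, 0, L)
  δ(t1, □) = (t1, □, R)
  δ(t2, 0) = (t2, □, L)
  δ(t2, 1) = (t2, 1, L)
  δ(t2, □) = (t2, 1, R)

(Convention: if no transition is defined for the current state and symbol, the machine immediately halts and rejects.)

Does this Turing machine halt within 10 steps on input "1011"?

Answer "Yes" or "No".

Execution trace:
Initial: [t0]1011
Step 1: δ(t0, 1) = (t2, 0, L) → [t2]□0011
Step 2: δ(t2, □) = (t2, 1, R) → 1[t2]0011
Step 3: δ(t2, 0) = (t2, □, L) → [t2]1□011
Step 4: δ(t2, 1) = (t2, 1, L) → [t2]□1□011
Step 5: δ(t2, □) = (t2, 1, R) → 1[t2]1□011
Step 6: δ(t2, 1) = (t2, 1, L) → [t2]11□011
Step 7: δ(t2, 1) = (t2, 1, L) → [t2]□11□011
Step 8: δ(t2, □) = (t2, 1, R) → 1[t2]11□011
Step 9: δ(t2, 1) = (t2, 1, L) → [t2]111□011
Step 10: δ(t2, 1) = (t2, 1, L) → [t2]□111□011

The machine has not reached a halting state after 10 steps.
The machine did not halt within the 10-step bound.

Answer: No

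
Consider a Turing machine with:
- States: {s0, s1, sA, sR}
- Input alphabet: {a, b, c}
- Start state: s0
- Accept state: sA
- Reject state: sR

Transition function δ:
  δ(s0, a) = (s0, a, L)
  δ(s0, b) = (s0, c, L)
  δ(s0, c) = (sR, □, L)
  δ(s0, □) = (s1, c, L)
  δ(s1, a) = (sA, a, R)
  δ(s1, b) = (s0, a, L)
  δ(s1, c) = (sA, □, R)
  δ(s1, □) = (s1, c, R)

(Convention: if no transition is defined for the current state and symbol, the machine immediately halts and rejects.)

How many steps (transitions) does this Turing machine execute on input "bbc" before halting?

Execution trace:
Initial: [s0]bbc
Step 1: δ(s0, b) = (s0, c, L) → [s0]□cbc
Step 2: δ(s0, □) = (s1, c, L) → [s1]□ccbc
Step 3: δ(s1, □) = (s1, c, R) → c[s1]ccbc
Step 4: δ(s1, c) = (sA, □, R) → c□[sA]cbc

The machine reaches the accept state sA and halts.

The machine executed 4 steps before halting.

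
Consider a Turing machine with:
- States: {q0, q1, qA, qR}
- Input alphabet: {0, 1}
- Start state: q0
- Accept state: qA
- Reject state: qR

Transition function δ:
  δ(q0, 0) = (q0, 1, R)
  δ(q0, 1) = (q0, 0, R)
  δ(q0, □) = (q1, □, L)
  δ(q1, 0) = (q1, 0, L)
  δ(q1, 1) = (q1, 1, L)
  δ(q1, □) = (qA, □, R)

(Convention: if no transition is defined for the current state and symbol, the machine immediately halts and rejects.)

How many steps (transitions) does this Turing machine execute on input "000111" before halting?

Execution trace:
Initial: [q0]000111
Step 1: δ(q0, 0) = (q0, 1, R) → 1[q0]00111
Step 2: δ(q0, 0) = (q0, 1, R) → 11[q0]0111
Step 3: δ(q0, 0) = (q0, 1, R) → 111[q0]111
Step 4: δ(q0, 1) = (q0, 0, R) → 1110[q0]11
Step 5: δ(q0, 1) = (q0, 0, R) → 11100[q0]1
Step 6: δ(q0, 1) = (q0, 0, R) → 111000[q0]□
Step 7: δ(q0, □) = (q1, □, L) → 11100[q1]0□
Step 8: δ(q1, 0) = (q1, 0, L) → 1110[q1]00□
Step 9: δ(q1, 0) = (q1, 0, L) → 111[q1]000□
Step 10: δ(q1, 0) = (q1, 0, L) → 11[q1]1000□
Step 11: δ(q1, 1) = (q1, 1, L) → 1[q1]11000□
Step 12: δ(q1, 1) = (q1, 1, L) → [q1]111000□
Step 13: δ(q1, 1) = (q1, 1, L) → [q1]□111000□
Step 14: δ(q1, □) = (qA, □, R) → □[qA]111000□

The machine reaches the accept state qA and halts.

The machine executed 14 steps before halting.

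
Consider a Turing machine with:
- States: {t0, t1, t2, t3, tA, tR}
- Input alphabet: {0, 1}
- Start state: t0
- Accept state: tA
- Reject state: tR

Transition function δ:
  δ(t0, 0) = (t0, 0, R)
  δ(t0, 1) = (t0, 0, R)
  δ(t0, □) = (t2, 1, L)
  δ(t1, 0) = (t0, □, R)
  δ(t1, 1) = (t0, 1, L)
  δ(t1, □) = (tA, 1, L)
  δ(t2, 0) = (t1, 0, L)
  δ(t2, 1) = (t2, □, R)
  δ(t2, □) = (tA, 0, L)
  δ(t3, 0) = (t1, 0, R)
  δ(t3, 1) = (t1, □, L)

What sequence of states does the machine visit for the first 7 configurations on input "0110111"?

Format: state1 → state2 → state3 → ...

Execution trace:
Initial: [t0]0110111
Step 1: δ(t0, 0) = (t0, 0, R) → 0[t0]110111
Step 2: δ(t0, 1) = (t0, 0, R) → 00[t0]10111
Step 3: δ(t0, 1) = (t0, 0, R) → 000[t0]0111
Step 4: δ(t0, 0) = (t0, 0, R) → 0000[t0]111
Step 5: δ(t0, 1) = (t0, 0, R) → 00000[t0]11
Step 6: δ(t0, 1) = (t0, 0, R) → 000000[t0]1

State sequence: t0 → t0 → t0 → t0 → t0 → t0 → t0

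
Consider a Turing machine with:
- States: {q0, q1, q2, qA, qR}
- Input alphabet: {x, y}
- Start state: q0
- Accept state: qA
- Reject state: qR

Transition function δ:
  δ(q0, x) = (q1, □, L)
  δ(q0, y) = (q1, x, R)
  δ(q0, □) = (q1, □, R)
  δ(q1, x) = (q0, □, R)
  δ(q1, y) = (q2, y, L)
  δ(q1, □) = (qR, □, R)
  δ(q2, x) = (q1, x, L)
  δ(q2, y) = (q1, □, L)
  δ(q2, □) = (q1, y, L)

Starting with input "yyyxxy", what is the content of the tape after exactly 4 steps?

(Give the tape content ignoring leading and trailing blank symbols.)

Execution trace:
Initial: [q0]yyyxxy
Step 1: δ(q0, y) = (q1, x, R) → x[q1]yyxxy
Step 2: δ(q1, y) = (q2, y, L) → [q2]xyyxxy
Step 3: δ(q2, x) = (q1, x, L) → [q1]□xyyxxy
Step 4: δ(q1, □) = (qR, □, R) → □[qR]xyyxxy

The machine reaches the reject state qR and halts.

After 4 steps, the tape (ignoring leading/trailing blanks) is: xyyxxy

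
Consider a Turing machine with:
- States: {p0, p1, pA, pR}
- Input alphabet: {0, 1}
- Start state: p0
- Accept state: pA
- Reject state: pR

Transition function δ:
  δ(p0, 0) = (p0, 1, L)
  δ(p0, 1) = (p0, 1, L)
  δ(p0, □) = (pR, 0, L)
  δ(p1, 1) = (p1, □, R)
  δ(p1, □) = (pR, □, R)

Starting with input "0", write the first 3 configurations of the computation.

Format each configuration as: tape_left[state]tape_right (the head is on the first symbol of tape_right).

Transitions applied:
Step 1: δ(p0, 0) = (p0, 1, L)
Step 2: δ(p0, □) = (pR, 0, L)

The first 3 configurations are:
[p0]0 ⊢ [p0]□1 ⊢ [pR]□01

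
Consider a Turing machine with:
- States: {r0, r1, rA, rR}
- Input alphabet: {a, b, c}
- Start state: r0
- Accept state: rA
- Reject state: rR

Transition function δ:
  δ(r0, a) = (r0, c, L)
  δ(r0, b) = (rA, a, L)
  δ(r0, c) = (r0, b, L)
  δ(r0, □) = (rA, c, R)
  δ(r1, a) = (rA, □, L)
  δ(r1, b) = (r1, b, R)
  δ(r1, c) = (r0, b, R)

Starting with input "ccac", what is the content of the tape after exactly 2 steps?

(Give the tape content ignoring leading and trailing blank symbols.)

Execution trace:
Initial: [r0]ccac
Step 1: δ(r0, c) = (r0, b, L) → [r0]□bcac
Step 2: δ(r0, □) = (rA, c, R) → c[rA]bcac

The machine reaches the accept state rA and halts.

After 2 steps, the tape (ignoring leading/trailing blanks) is: cbcac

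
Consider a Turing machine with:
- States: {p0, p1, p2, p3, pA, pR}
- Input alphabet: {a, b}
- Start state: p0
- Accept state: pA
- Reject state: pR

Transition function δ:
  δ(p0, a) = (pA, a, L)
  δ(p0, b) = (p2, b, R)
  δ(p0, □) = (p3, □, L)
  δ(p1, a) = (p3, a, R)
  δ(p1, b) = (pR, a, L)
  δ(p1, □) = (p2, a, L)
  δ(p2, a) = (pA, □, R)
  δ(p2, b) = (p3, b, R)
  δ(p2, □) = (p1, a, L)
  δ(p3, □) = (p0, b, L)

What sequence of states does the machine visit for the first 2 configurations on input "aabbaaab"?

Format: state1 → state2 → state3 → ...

Execution trace:
Initial: [p0]aabbaaab
Step 1: δ(p0, a) = (pA, a, L) → [pA]□aabbaaab

The machine reaches the accept state pA and halts.

State sequence: p0 → pA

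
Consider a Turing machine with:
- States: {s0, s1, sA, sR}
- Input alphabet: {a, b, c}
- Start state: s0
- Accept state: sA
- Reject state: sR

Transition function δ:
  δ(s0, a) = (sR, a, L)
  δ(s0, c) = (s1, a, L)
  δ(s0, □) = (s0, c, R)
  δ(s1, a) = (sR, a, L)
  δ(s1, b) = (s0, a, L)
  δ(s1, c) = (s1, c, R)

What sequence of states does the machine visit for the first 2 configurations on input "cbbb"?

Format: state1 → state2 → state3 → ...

Execution trace:
Initial: [s0]cbbb
Step 1: δ(s0, c) = (s1, a, L) → [s1]□abbb

No transition is defined for δ(s1, □). By convention the machine halts and rejects.

State sequence: s0 → s1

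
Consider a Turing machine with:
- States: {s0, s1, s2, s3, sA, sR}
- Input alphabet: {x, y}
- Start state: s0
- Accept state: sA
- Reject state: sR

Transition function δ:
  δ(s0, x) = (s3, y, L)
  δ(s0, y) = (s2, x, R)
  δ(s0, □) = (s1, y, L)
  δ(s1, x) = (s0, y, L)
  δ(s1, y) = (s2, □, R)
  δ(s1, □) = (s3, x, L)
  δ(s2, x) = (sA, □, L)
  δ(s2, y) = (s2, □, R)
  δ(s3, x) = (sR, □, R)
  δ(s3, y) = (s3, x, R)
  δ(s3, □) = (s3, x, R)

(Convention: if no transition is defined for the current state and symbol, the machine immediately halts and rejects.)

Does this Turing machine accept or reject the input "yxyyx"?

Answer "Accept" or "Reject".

Execution trace:
Initial: [s0]yxyyx
Step 1: δ(s0, y) = (s2, x, R) → x[s2]xyyx
Step 2: δ(s2, x) = (sA, □, L) → [sA]x□yyx

The machine reaches the accept state sA and halts.

Answer: Accept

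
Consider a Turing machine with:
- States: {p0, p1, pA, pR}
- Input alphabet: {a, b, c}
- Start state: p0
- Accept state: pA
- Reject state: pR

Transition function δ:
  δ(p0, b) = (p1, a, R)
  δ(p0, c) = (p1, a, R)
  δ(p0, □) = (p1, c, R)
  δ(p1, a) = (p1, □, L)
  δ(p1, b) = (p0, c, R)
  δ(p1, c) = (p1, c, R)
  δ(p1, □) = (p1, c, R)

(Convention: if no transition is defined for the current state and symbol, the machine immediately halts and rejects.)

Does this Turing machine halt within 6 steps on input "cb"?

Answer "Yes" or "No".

Execution trace:
Initial: [p0]cb
Step 1: δ(p0, c) = (p1, a, R) → a[p1]b
Step 2: δ(p1, b) = (p0, c, R) → ac[p0]□
Step 3: δ(p0, □) = (p1, c, R) → acc[p1]□
Step 4: δ(p1, □) = (p1, c, R) → accc[p1]□
Step 5: δ(p1, □) = (p1, c, R) → acccc[p1]□
Step 6: δ(p1, □) = (p1, c, R) → accccc[p1]□

The machine has not reached a halting state after 6 steps.
The machine did not halt within the 6-step bound.

Answer: No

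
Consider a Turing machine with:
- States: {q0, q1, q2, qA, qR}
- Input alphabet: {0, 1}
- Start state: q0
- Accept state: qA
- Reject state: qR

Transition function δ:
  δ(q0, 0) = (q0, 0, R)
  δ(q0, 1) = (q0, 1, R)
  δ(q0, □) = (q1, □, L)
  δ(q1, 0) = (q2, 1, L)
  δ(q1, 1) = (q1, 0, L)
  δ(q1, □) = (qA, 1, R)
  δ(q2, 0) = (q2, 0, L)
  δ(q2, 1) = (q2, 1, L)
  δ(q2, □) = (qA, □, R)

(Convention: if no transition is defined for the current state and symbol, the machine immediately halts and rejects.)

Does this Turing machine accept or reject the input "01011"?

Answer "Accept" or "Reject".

Execution trace:
Initial: [q0]01011
Step 1: δ(q0, 0) = (q0, 0, R) → 0[q0]1011
Step 2: δ(q0, 1) = (q0, 1, R) → 01[q0]011
Step 3: δ(q0, 0) = (q0, 0, R) → 010[q0]11
Step 4: δ(q0, 1) = (q0, 1, R) → 0101[q0]1
Step 5: δ(q0, 1) = (q0, 1, R) → 01011[q0]□
Step 6: δ(q0, □) = (q1, □, L) → 0101[q1]1□
Step 7: δ(q1, 1) = (q1, 0, L) → 010[q1]10□
Step 8: δ(q1, 1) = (q1, 0, L) → 01[q1]000□
Step 9: δ(q1, 0) = (q2, 1, L) → 0[q2]1100□
Step 10: δ(q2, 1) = (q2, 1, L) → [q2]01100□
Step 11: δ(q2, 0) = (q2, 0, L) → [q2]□01100□
Step 12: δ(q2, □) = (qA, □, R) → □[qA]01100□

The machine reaches the accept state qA and halts.

Answer: Accept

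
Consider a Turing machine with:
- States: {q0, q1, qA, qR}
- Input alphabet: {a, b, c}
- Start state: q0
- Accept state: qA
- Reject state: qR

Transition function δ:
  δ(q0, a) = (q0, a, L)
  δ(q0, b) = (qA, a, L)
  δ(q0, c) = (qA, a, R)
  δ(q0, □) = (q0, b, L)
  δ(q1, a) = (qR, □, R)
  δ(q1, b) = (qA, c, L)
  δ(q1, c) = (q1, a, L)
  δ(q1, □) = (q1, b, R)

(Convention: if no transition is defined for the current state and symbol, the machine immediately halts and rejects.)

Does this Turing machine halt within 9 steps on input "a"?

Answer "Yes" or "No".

Execution trace:
Initial: [q0]a
Step 1: δ(q0, a) = (q0, a, L) → [q0]□a
Step 2: δ(q0, □) = (q0, b, L) → [q0]□ba
Step 3: δ(q0, □) = (q0, b, L) → [q0]□bba
Step 4: δ(q0, □) = (q0, b, L) → [q0]□bbba
Step 5: δ(q0, □) = (q0, b, L) → [q0]□bbbba
Step 6: δ(q0, □) = (q0, b, L) → [q0]□bbbbba
Step 7: δ(q0, □) = (q0, b, L) → [q0]□bbbbbba
Step 8: δ(q0, □) = (q0, b, L) → [q0]□bbbbbbba
Step 9: δ(q0, □) = (q0, b, L) → [q0]□bbbbbbbba

The machine has not reached a halting state after 9 steps.
The machine did not halt within the 9-step bound.

Answer: No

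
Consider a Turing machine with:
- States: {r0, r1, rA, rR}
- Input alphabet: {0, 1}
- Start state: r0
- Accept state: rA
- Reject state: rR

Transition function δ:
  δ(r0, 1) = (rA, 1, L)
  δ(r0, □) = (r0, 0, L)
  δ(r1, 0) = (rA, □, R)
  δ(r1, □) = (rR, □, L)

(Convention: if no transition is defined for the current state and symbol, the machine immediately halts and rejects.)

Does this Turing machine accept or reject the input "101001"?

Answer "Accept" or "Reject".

Execution trace:
Initial: [r0]101001
Step 1: δ(r0, 1) = (rA, 1, L) → [rA]□101001

The machine reaches the accept state rA and halts.

Answer: Accept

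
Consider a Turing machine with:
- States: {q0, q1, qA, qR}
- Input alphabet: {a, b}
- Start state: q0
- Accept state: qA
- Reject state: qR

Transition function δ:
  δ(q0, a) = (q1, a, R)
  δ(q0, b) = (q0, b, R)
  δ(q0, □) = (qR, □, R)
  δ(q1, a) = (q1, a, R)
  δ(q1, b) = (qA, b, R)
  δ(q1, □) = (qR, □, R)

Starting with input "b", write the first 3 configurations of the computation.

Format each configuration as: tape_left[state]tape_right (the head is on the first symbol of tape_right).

Transitions applied:
Step 1: δ(q0, b) = (q0, b, R)
Step 2: δ(q0, □) = (qR, □, R)

The first 3 configurations are:
[q0]b ⊢ b[q0]□ ⊢ b□[qR]□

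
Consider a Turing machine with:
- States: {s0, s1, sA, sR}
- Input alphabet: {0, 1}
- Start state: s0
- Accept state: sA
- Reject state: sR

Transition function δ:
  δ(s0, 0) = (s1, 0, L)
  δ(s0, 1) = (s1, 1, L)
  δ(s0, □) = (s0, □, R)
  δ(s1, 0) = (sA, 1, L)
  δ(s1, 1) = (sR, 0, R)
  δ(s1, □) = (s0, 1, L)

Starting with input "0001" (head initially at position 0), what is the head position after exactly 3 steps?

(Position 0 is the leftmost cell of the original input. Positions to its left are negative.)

Execution trace (head position shown):
Step 0: [s0]0001  (head at position 0)
Step 1: move left → [s1]□0001  (head at position -1)
Step 2: move left → [s0]□10001  (head at position -2)
Step 3: move right → □[s0]10001  (head at position -1)

After 3 steps, the head is at position -1.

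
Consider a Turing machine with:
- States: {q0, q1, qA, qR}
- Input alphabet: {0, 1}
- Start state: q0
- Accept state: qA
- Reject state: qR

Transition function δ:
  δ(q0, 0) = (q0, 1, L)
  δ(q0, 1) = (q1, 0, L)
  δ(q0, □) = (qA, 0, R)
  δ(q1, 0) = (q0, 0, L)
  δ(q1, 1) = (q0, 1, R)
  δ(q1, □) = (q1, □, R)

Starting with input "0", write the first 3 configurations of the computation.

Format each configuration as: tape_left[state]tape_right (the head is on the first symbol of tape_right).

Transitions applied:
Step 1: δ(q0, 0) = (q0, 1, L)
Step 2: δ(q0, □) = (qA, 0, R)

The first 3 configurations are:
[q0]0 ⊢ [q0]□1 ⊢ 0[qA]1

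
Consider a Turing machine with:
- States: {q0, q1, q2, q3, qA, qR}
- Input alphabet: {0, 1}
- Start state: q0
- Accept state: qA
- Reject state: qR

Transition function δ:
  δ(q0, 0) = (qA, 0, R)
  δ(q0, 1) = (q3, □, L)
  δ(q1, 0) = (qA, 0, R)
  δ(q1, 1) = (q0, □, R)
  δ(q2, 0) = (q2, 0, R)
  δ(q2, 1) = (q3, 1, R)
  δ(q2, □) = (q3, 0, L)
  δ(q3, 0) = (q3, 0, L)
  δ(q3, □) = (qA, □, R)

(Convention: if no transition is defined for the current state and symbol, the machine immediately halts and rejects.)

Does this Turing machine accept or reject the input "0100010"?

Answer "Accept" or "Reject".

Execution trace:
Initial: [q0]0100010
Step 1: δ(q0, 0) = (qA, 0, R) → 0[qA]100010

The machine reaches the accept state qA and halts.

Answer: Accept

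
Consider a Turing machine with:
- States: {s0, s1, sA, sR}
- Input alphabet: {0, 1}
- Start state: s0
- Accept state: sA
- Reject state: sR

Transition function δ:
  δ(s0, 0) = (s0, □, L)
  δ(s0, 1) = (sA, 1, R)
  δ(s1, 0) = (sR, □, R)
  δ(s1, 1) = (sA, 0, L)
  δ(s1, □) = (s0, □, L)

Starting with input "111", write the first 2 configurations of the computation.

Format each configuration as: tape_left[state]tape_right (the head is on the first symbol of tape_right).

Transitions applied:
Step 1: δ(s0, 1) = (sA, 1, R)

The first 2 configurations are:
[s0]111 ⊢ 1[sA]11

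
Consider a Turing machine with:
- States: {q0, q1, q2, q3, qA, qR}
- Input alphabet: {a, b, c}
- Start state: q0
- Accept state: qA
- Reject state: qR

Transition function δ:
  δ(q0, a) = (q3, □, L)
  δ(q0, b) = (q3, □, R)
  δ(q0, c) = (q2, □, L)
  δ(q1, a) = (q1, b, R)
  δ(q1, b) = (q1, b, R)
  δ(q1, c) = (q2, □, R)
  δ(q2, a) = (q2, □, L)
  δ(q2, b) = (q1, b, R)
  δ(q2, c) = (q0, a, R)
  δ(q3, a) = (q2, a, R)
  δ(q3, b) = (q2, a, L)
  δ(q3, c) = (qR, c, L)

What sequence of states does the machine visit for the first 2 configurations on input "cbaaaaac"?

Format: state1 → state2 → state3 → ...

Execution trace:
Initial: [q0]cbaaaaac
Step 1: δ(q0, c) = (q2, □, L) → [q2]□□baaaaac

No transition is defined for δ(q2, □). By convention the machine halts and rejects.

State sequence: q0 → q2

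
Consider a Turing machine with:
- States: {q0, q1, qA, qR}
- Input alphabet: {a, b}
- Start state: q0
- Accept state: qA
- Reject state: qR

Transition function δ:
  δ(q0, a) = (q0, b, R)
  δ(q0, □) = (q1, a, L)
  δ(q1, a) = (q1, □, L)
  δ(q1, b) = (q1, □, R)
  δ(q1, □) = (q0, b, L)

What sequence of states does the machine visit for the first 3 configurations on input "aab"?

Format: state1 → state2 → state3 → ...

Execution trace:
Initial: [q0]aab
Step 1: δ(q0, a) = (q0, b, R) → b[q0]ab
Step 2: δ(q0, a) = (q0, b, R) → bb[q0]b

No transition is defined for δ(q0, b). By convention the machine halts and rejects.

State sequence: q0 → q0 → q0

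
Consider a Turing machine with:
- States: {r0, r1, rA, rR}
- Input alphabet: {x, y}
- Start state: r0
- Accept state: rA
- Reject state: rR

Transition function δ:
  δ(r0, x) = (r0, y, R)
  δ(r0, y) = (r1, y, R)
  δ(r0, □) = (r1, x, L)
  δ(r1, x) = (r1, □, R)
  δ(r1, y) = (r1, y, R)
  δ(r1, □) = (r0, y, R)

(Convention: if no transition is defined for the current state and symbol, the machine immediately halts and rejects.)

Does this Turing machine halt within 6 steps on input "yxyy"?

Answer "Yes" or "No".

Execution trace:
Initial: [r0]yxyy
Step 1: δ(r0, y) = (r1, y, R) → y[r1]xyy
Step 2: δ(r1, x) = (r1, □, R) → y□[r1]yy
Step 3: δ(r1, y) = (r1, y, R) → y□y[r1]y
Step 4: δ(r1, y) = (r1, y, R) → y□yy[r1]□
Step 5: δ(r1, □) = (r0, y, R) → y□yyy[r0]□
Step 6: δ(r0, □) = (r1, x, L) → y□yy[r1]yx

The machine has not reached a halting state after 6 steps.
The machine did not halt within the 6-step bound.

Answer: No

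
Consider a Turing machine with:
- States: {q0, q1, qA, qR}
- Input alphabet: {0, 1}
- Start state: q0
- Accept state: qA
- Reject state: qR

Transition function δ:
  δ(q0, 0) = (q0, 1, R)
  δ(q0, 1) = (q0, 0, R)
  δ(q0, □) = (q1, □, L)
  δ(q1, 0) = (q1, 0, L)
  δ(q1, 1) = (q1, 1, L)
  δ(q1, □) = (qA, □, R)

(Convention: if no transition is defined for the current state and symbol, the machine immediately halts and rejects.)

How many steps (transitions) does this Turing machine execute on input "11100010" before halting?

Execution trace:
Initial: [q0]11100010
Step 1: δ(q0, 1) = (q0, 0, R) → 0[q0]1100010
Step 2: δ(q0, 1) = (q0, 0, R) → 00[q0]100010
Step 3: δ(q0, 1) = (q0, 0, R) → 000[q0]00010
Step 4: δ(q0, 0) = (q0, 1, R) → 0001[q0]0010
Step 5: δ(q0, 0) = (q0, 1, R) → 00011[q0]010
Step 6: δ(q0, 0) = (q0, 1, R) → 000111[q0]10
Step 7: δ(q0, 1) = (q0, 0, R) → 0001110[q0]0
Step 8: δ(q0, 0) = (q0, 1, R) → 00011101[q0]□
Step 9: δ(q0, □) = (q1, □, L) → 0001110[q1]1□
Step 10: δ(q1, 1) = (q1, 1, L) → 000111[q1]01□
Step 11: δ(q1, 0) = (q1, 0, L) → 00011[q1]101□
Step 12: δ(q1, 1) = (q1, 1, L) → 0001[q1]1101□
Step 13: δ(q1, 1) = (q1, 1, L) → 000[q1]11101□
Step 14: δ(q1, 1) = (q1, 1, L) → 00[q1]011101□
Step 15: δ(q1, 0) = (q1, 0, L) → 0[q1]0011101□
Step 16: δ(q1, 0) = (q1, 0, L) → [q1]00011101□
Step 17: δ(q1, 0) = (q1, 0, L) → [q1]□00011101□
Step 18: δ(q1, □) = (qA, □, R) → □[qA]00011101□

The machine reaches the accept state qA and halts.

The machine executed 18 steps before halting.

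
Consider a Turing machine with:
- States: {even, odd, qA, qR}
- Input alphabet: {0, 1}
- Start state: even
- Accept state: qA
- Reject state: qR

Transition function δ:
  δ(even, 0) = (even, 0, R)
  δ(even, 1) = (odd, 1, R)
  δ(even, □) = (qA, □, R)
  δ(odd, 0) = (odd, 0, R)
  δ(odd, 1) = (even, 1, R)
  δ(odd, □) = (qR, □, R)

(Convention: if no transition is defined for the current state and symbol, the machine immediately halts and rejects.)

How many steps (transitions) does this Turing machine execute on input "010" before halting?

Execution trace:
Initial: [even]010
Step 1: δ(even, 0) = (even, 0, R) → 0[even]10
Step 2: δ(even, 1) = (odd, 1, R) → 01[odd]0
Step 3: δ(odd, 0) = (odd, 0, R) → 010[odd]□
Step 4: δ(odd, □) = (qR, □, R) → 010□[qR]□

The machine reaches the reject state qR and halts.

The machine executed 4 steps before halting.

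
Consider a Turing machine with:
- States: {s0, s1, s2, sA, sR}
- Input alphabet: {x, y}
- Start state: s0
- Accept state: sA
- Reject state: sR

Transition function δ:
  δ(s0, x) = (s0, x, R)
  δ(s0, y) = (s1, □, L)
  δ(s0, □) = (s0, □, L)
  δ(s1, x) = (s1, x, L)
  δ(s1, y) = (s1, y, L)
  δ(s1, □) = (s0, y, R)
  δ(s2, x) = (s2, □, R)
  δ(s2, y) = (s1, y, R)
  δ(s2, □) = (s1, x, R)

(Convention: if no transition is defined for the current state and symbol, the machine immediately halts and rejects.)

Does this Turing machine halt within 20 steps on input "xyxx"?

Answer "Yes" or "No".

Execution trace:
Initial: [s0]xyxx
Step 1: δ(s0, x) = (s0, x, R) → x[s0]yxx
Step 2: δ(s0, y) = (s1, □, L) → [s1]x□xx
Step 3: δ(s1, x) = (s1, x, L) → [s1]□x□xx
Step 4: δ(s1, □) = (s0, y, R) → y[s0]x□xx
Step 5: δ(s0, x) = (s0, x, R) → yx[s0]□xx
Step 6: δ(s0, □) = (s0, □, L) → y[s0]x□xx
Step 7: δ(s0, x) = (s0, x, R) → yx[s0]□xx
Step 8: δ(s0, □) = (s0, □, L) → y[s0]x□xx
Step 9: δ(s0, x) = (s0, x, R) → yx[s0]□xx
Step 10: δ(s0, □) = (s0, □, L) → y[s0]x□xx
Step 11: δ(s0, x) = (s0, x, R) → yx[s0]□xx
Step 12: δ(s0, □) = (s0, □, L) → y[s0]x□xx
Step 13: δ(s0, x) = (s0, x, R) → yx[s0]□xx
Step 14: δ(s0, □) = (s0, □, L) → y[s0]x□xx
Step 15: δ(s0, x) = (s0, x, R) → yx[s0]□xx
Step 16: δ(s0, □) = (s0, □, L) → y[s0]x□xx
Step 17: δ(s0, x) = (s0, x, R) → yx[s0]□xx
Step 18: δ(s0, □) = (s0, □, L) → y[s0]x□xx
Step 19: δ(s0, x) = (s0, x, R) → yx[s0]□xx
Step 20: δ(s0, □) = (s0, □, L) → y[s0]x□xx

The machine has not reached a halting state after 20 steps.
The machine did not halt within the 20-step bound.

Answer: No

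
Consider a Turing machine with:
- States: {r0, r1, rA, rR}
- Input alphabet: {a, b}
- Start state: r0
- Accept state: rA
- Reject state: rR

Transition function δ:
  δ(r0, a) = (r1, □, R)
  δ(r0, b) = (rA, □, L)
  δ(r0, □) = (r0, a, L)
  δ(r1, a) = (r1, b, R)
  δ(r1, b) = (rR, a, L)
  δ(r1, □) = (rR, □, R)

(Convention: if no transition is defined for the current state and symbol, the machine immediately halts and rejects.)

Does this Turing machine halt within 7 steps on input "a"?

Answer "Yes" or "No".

Execution trace:
Initial: [r0]a
Step 1: δ(r0, a) = (r1, □, R) → □[r1]□
Step 2: δ(r1, □) = (rR, □, R) → □□[rR]□

The machine reaches the reject state rR and halts.
The machine halted after 2 steps (within the 7-step bound).

Answer: Yes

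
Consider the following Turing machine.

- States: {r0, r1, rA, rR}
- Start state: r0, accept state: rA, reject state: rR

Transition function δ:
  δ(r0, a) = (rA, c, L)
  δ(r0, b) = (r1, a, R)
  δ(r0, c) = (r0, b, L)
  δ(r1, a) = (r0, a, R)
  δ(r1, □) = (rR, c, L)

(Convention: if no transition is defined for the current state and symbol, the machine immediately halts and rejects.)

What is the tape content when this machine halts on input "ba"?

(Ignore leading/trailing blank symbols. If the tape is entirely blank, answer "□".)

Execution trace:
Initial: [r0]ba
Step 1: δ(r0, b) = (r1, a, R) → a[r1]a
Step 2: δ(r1, a) = (r0, a, R) → aa[r0]□

No transition is defined for δ(r0, □). By convention the machine halts and rejects.

Final tape (ignoring leading/trailing blanks): aa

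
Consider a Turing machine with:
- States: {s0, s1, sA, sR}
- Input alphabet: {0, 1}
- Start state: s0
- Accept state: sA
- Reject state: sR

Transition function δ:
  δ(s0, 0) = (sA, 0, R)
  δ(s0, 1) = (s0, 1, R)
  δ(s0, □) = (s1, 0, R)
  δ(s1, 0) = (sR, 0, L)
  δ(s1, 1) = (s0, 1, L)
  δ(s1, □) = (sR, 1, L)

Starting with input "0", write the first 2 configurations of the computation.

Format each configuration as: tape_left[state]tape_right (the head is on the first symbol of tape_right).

Transitions applied:
Step 1: δ(s0, 0) = (sA, 0, R)

The first 2 configurations are:
[s0]0 ⊢ 0[sA]□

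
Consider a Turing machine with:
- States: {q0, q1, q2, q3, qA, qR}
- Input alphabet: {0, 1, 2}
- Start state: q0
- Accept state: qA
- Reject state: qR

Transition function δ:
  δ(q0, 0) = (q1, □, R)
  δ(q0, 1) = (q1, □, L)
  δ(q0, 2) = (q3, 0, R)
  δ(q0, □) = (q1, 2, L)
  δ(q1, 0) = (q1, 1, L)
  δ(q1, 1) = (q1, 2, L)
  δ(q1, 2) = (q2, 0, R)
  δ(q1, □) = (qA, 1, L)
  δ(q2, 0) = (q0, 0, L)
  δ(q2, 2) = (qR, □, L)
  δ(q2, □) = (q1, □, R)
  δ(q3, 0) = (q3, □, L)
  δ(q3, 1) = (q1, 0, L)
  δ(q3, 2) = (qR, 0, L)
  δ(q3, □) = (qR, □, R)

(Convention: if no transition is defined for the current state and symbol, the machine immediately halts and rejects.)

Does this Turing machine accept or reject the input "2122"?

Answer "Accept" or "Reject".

Execution trace:
Initial: [q0]2122
Step 1: δ(q0, 2) = (q3, 0, R) → 0[q3]122
Step 2: δ(q3, 1) = (q1, 0, L) → [q1]0022
Step 3: δ(q1, 0) = (q1, 1, L) → [q1]□1022
Step 4: δ(q1, □) = (qA, 1, L) → [qA]□11022

The machine reaches the accept state qA and halts.

Answer: Accept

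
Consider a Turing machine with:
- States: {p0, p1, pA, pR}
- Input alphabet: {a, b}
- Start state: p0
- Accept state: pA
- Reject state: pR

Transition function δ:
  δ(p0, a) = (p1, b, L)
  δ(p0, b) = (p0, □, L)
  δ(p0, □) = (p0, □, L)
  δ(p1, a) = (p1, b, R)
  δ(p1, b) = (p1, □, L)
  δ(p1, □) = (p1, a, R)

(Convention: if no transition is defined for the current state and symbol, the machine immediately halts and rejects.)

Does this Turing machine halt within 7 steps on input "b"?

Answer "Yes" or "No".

Execution trace:
Initial: [p0]b
Step 1: δ(p0, b) = (p0, □, L) → [p0]□□
Step 2: δ(p0, □) = (p0, □, L) → [p0]□□□
Step 3: δ(p0, □) = (p0, □, L) → [p0]□□□□
Step 4: δ(p0, □) = (p0, □, L) → [p0]□□□□□
Step 5: δ(p0, □) = (p0, □, L) → [p0]□□□□□□
Step 6: δ(p0, □) = (p0, □, L) → [p0]□□□□□□□
Step 7: δ(p0, □) = (p0, □, L) → [p0]□□□□□□□□

The machine has not reached a halting state after 7 steps.
The machine did not halt within the 7-step bound.

Answer: No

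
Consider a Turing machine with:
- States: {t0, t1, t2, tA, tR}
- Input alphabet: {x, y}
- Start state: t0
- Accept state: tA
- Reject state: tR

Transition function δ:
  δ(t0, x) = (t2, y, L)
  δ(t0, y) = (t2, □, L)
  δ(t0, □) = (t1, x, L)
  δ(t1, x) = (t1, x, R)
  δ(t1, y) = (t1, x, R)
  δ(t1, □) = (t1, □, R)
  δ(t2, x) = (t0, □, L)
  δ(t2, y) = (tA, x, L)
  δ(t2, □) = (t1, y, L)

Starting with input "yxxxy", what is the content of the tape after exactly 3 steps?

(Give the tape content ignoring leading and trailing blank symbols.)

Execution trace:
Initial: [t0]yxxxy
Step 1: δ(t0, y) = (t2, □, L) → [t2]□□xxxy
Step 2: δ(t2, □) = (t1, y, L) → [t1]□y□xxxy
Step 3: δ(t1, □) = (t1, □, R) → □[t1]y□xxxy

After 3 steps, the tape (ignoring leading/trailing blanks) is: y□xxxy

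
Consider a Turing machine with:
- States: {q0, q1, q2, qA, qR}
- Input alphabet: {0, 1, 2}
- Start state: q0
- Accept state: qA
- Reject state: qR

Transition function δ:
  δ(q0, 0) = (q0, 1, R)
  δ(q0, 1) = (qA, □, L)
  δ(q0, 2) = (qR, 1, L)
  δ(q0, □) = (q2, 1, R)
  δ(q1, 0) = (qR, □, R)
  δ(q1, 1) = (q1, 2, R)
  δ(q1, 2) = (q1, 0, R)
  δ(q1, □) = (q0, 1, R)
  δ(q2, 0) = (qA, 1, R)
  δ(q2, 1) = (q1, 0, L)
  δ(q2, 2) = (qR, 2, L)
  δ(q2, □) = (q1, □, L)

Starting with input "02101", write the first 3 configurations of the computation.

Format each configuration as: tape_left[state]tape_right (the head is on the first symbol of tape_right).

Transitions applied:
Step 1: δ(q0, 0) = (q0, 1, R)
Step 2: δ(q0, 2) = (qR, 1, L)

The first 3 configurations are:
[q0]02101 ⊢ 1[q0]2101 ⊢ [qR]11101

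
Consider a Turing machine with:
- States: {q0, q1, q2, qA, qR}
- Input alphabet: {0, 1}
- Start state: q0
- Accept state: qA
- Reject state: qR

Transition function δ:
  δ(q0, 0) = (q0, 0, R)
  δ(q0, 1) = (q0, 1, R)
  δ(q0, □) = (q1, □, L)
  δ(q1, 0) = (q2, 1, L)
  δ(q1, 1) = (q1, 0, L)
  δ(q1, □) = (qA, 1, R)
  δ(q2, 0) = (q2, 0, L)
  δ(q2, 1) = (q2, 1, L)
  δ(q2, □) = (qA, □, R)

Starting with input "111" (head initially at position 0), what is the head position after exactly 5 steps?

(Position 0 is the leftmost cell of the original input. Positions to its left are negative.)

Execution trace (head position shown):
Step 0: [q0]111  (head at position 0)
Step 1: move right → 1[q0]11  (head at position 1)
Step 2: move right → 11[q0]1  (head at position 2)
Step 3: move right → 111[q0]□  (head at position 3)
Step 4: move left → 11[q1]1□  (head at position 2)
Step 5: move left → 1[q1]10□  (head at position 1)

After 5 steps, the head is at position 1.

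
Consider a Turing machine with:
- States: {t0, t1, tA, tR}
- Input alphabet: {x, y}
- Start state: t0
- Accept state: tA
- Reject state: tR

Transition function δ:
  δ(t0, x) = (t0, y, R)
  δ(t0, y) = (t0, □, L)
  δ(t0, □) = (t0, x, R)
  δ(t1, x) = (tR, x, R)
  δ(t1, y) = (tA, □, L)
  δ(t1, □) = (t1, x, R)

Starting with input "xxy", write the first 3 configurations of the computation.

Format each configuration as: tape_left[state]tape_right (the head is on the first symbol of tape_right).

Transitions applied:
Step 1: δ(t0, x) = (t0, y, R)
Step 2: δ(t0, x) = (t0, y, R)

The first 3 configurations are:
[t0]xxy ⊢ y[t0]xy ⊢ yy[t0]y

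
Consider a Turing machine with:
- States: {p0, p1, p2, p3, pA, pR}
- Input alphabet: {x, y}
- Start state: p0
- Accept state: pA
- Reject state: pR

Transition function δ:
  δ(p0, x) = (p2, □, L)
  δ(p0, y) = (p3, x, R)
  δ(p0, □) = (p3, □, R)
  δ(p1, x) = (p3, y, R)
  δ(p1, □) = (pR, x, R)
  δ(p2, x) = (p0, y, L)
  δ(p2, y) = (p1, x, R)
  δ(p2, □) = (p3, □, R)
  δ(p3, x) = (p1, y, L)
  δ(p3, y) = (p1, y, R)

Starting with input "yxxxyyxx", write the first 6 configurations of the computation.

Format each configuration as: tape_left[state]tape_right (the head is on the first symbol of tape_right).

Transitions applied:
Step 1: δ(p0, y) = (p3, x, R)
Step 2: δ(p3, x) = (p1, y, L)
Step 3: δ(p1, x) = (p3, y, R)
Step 4: δ(p3, y) = (p1, y, R)
Step 5: δ(p1, x) = (p3, y, R)

The first 6 configurations are:
[p0]yxxxyyxx ⊢ x[p3]xxxyyxx ⊢ [p1]xyxxyyxx ⊢ y[p3]yxxyyxx ⊢ yy[p1]xxyyxx ⊢ yyy[p3]xyyxx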